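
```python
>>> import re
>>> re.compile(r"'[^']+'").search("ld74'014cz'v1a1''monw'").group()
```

The match spans [4:11] → "'014cz'".

"'014cz'"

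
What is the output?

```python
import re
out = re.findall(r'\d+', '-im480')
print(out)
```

['480']

Pattern: one or more of a digit.
With no groups in the pattern, `findall` gives back each whole match — 1 here.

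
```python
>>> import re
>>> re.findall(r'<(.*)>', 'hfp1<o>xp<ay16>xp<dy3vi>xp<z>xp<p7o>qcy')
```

['o>xp<ay16>xp<dy3vi>xp<z>xp<p7o']

Because there's exactly one group, `findall` drops the full match and keeps group 1 from the one hit.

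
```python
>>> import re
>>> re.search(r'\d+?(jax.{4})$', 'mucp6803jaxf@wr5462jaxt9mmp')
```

The pattern matches one or more of a digit (lazy); then the literal 'jax', then exactly 4 of any character (captured); then anchored at the end.
`search` walks the string left to right and returns the first match it finds.
Here the pattern never matches, so the call returns None.

None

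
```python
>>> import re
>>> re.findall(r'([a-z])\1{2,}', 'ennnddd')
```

A backreference is literal: `\1` must see the identical characters the first group matched.
Matches: at [1:4] match 'nnn', group 1 = 'n'; at [4:7] match 'ddd', group 1 = 'd'.
`findall` collects group 1 from each match (2 total).

['n', 'd']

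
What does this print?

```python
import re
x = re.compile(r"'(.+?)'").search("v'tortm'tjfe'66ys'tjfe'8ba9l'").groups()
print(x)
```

('tortm',)

The match spans [1:8] → "'tortm'".
Captured: group 1 = 'tortm'.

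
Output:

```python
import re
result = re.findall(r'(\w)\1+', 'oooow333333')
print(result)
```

A backreference is literal: `\1` must see the identical characters the first group matched.
One capturing group, so `findall` returns just the captured substring from each match — 2 in all.

['o', '3']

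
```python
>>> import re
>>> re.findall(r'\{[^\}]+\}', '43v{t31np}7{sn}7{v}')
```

['{t31np}', '{sn}', '{v}']

Since nothing is captured, `findall` lists the 3 matched substrings directly.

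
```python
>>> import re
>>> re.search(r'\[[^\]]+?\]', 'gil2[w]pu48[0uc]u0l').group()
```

'[w]'

`re.search` tries every starting position until one works.
The match spans [4:7] → '[w]'.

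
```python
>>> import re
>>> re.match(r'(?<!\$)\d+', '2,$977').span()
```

(0, 1)

The negative lookahead/lookbehind blocks any match where the forbidden context is present.
With `match`, the pattern is implicitly anchored at the beginning.
The match spans [0:1] → '2'.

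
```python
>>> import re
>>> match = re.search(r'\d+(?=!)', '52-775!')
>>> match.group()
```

'775'

The positive lookaround only admits positions where the adjacent text matches; those characters stay outside the span.
`re.search` tries every starting position until one works.
The match spans [3:6] → '775'.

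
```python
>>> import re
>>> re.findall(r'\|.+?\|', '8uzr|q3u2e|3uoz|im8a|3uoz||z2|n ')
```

['|q3u2e|', '|im8a|', '||z2|']

`findall` yields the raw match text (3 of them) because the pattern has no groups.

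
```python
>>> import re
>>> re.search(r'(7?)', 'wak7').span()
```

(0, 0)

Pattern: optionally a literal '7' (captured).
`re.search` tries every starting position until one works.
The match spans [0:0] → ''.
Captured: group 1 = ''.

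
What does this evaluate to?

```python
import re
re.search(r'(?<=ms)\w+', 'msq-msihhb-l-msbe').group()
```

Lookahead/lookbehind check context without consuming it, so the matched span excludes the asserted characters.
`re.search` scans for the first position where the pattern succeeds.
The match spans [2:3] → 'q'.

'q'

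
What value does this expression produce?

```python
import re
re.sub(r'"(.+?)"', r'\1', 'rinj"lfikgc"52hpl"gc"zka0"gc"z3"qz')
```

'rinjlfikgc52hplgczka0gcz3"qz'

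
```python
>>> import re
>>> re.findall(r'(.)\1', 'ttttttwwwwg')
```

['t', 't', 't', 'w', 'w']

The backreference `\1` re-matches whatever the first group consumed, character for character.
Matches: at [0:2] match 'tt', group 1 = 't'; at [2:4] match 'tt', group 1 = 't'; at [4:6] match 'tt', group 1 = 't'; at [6:8] match 'ww', group 1 = 'w'; at [8:10] match 'ww', group 1 = 'w'.
With a single group, `findall` returns only what that group captured — 5 items.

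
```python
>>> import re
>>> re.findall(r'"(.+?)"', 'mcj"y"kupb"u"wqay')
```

A non-greedy quantifier consumes as few characters as it can — just enough that the remainder of the pattern still matches from where it stops; whatever follows it matches normally.
`findall` collects group 1 from each match (2 total).

['y', 'u']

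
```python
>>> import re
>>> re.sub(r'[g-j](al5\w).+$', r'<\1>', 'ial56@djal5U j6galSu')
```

'<al56>'

Pattern: a character in [g-j]; then the literal 'al5', then a word character (captured); then one or more of any character; then anchored at the end.
Matches: at [0:20] → 'ial56@djal5U j6galSu'.
`\1` in the replacement pulls in group 1's text for each match.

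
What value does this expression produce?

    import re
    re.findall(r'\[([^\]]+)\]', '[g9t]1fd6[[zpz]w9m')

['g9t', '[zpz']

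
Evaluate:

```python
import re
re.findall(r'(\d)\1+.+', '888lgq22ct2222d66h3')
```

['8']

`\1` has to match the exact text group 1 already captured.
One capturing group, so `findall` returns just the captured substring from the one match — 1 in all.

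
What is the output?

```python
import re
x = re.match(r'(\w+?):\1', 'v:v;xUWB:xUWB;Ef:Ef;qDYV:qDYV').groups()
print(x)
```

('v',)

The backreference `\1` re-matches whatever the first group consumed, character for character.
With `match`, the pattern is implicitly anchored at the beginning.
The match spans [0:3] → 'v:v'.
Captured: group 1 = 'v'.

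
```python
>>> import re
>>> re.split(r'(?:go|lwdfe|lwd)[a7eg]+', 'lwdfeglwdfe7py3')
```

Matches to split on: at [0:6] → 'lwdfeg'; at [6:12] → 'lwdfe7'.
Each match becomes a cut point; 3 segments remain.

['', '', 'py3']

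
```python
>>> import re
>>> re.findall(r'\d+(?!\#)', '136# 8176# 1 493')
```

['13', '817', '1', '493']

`(?!…)`/`(?<!…)` only lets a position through if the neighbouring text does NOT match; no characters are consumed.
With no groups in the pattern, `findall` gives back each whole match — 4 here.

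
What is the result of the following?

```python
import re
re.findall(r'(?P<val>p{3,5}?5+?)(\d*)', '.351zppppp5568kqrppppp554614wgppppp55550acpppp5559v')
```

[('ppppp5', '568'), ('ppppp5', '54614'), ('ppppp5', '5550'), ('pppp5', '559')]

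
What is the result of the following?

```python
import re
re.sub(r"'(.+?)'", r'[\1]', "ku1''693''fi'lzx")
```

"ku1['693][fi]lzx"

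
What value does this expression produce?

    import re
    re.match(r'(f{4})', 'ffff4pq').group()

The pattern matches exactly 4 of a literal 'f' (captured).
`match` is anchored at position 0; if the pattern doesn't fit there, it returns None.
The match spans [0:4] → 'ffff'.
Captured: group 1 = 'ffff'.

'ffff'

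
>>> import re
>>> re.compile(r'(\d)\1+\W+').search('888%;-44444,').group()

A backreference is literal: `\1` must see the identical characters the first group matched.
`re.search` tries every starting position until one works.
The match spans [0:6] → '888%;-'.
Captured: group 1 = '8'.

'888%;-'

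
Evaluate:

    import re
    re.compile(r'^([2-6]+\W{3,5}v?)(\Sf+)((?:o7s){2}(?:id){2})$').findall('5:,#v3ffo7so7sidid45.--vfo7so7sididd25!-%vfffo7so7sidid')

[]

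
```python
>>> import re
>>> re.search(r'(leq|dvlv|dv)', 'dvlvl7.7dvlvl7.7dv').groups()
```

('dvlv',)

`|` is ordered: at each position the engine commits to the first alternative that works.
`re.search` tries every starting position until one works.
The match spans [0:4] → 'dvlv'.
Captured: group 1 = 'dvlv'.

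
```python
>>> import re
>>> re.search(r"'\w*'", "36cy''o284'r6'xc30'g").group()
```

`re.search` scans for the first position where the pattern succeeds.
The match spans [4:6] → "''".

"''"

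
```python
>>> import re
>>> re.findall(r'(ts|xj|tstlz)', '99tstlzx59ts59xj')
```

['ts', 'ts', 'xj']

Alternation tries branches left to right and keeps the first one that lets the overall match succeed at that position.
Matches: at [2:4] match 'ts', group 1 = 'ts'; at [10:12] match 'ts', group 1 = 'ts'; at [14:16] match 'xj', group 1 = 'xj'.
Because there's exactly one group, `findall` drops the full match and keeps group 1 from each hit.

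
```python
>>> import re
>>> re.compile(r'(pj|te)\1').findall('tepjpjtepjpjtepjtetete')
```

`\1` has to match the exact text group 1 already captured.
Matches: at [2:6] match 'pjpj', group 1 = 'pj'; at [8:12] match 'pjpj', group 1 = 'pj'; at [16:20] match 'tete', group 1 = 'te'.
`findall` collects group 1 from each match (3 total).

['pj', 'pj', 'te']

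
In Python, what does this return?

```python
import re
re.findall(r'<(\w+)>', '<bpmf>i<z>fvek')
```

One capturing group, so `findall` returns just the captured substring from each match — 2 in all.

['bpmf', 'z']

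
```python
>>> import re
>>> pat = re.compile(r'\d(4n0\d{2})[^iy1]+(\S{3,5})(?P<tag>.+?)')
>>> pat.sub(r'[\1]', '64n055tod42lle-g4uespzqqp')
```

This matches a digit; then the literal '4n0', then exactly 2 of a digit (captured); then one or more of any character except [iy1]; then 3 to 5 of a non-whitespace character (captured); then one or more of any character (lazy) (captured as 'tag').
Matches: at [0:25] → '64n055tod42lle-g4uespzqqp'.
Each match is replaced using the text its own group 1 captured.

'[4n055]'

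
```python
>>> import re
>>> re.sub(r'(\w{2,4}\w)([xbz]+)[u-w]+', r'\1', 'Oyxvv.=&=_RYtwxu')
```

The replacement refers to a captured group, so each match is rewritten using its own captured text.

'Oyxvv.=&=_RYtw'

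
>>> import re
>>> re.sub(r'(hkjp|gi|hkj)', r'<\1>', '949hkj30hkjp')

'949<hkj>30<hkjp>'

Alternation tries branches left to right and keeps the first one that lets the overall match succeed at that position.
`\1` in the replacement pulls in group 1's text for each match.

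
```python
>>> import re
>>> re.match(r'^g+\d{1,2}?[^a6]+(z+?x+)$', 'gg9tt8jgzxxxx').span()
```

(0, 13)

This matches anchored at the start of the string; then one or more of a literal 'g', then 1 to 2 of a digit (lazy), then one or more of any character except [a6]; then one or more of a literal 'z' (lazy), then one or more of a literal 'x' (captured); then anchored at the end.
`re.match` won't scan ahead — the pattern has to work from the very first character.
The match spans [0:13] → 'gg9tt8jgzxxxx'.
Captured: group 1 = 'zxxxx'.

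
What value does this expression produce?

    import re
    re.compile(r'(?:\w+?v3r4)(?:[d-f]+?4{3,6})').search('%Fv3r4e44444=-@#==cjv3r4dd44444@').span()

(1, 12)

The match spans [1:12] → 'Fv3r4e44444'.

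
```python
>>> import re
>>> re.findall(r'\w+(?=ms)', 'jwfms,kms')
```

['jwf', 'k']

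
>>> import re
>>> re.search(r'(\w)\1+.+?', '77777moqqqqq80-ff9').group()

'77777m'

`\1` is not a pattern — it's the concrete string captured by group 1, re-applied verbatim.
Unlike `match`, `search` isn't anchored — it looks for the pattern anywhere in the string.
The match spans [0:6] → '77777m'.
Captured: group 1 = '7'.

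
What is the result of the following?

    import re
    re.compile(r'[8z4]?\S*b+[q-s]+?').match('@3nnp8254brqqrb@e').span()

(0, 11)

`re.match` only tries the pattern at the start of the string.
The match spans [0:11] → '@3nnp8254br'.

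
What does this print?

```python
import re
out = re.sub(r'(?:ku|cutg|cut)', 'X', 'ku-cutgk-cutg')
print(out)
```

Alternation isn't longest-match — the leftmost alternative that fits at this position is chosen.
Matches: at [0:2] → 'ku'; at [3:7] → 'cutg'; at [9:13] → 'cutg'.
Every occurrence is swapped for 'X'.

X-Xk-X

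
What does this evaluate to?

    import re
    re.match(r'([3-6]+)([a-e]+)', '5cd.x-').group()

`re.match` won't scan ahead — the pattern has to work from the very first character.
The match spans [0:3] → '5cd'.

'5cd'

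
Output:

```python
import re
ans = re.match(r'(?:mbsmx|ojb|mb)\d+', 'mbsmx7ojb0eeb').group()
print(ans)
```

`match` is anchored at position 0; if the pattern doesn't fit there, it returns None.
The match spans [0:6] → 'mbsmx7'.

mbsmx7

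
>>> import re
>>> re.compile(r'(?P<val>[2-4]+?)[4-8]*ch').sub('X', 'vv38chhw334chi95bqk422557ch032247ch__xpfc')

'vvXhwXi95bqkX0X__xpfc'

This matches one or more of a character in [2-4] (lazy) (captured as 'val'); then zero or more of a character in [4-8], then the literal 'ch'.
Matches: at [2:6] → '38ch'; at [8:13] → '334ch'; at [19:27] → '422557ch'; at [28:35] → '32247ch'.
`sub` substitutes 'X' at each match site.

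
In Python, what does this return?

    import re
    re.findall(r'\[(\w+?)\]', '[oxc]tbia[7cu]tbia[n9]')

['oxc', '7cu', 'n9']

Matches: at [0:5] match '[oxc]', group 1 = 'oxc'; at [9:14] match '[7cu]', group 1 = '7cu'; at [18:22] match '[n9]', group 1 = 'n9'.
Because there's exactly one group, `findall` drops the full match and keeps group 1 from each hit.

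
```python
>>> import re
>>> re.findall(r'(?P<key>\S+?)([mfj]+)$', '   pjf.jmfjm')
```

[('pjf.', 'jmfjm')]

The pattern matches one or more of a non-whitespace character (lazy) (captured as 'key'); then one or more of one of [mfj] (captured); then anchored at the end.
A `+?`/`*?`/`{m,n}?` starts at its minimum and grows only as far as needed for what follows to match.
Matches: at [3:12] match 'pjf.jmfjm', groups = ('pjf.', 'jmfjm').
2 groups means the one result is a tuple of 2 captured strings — 1 here.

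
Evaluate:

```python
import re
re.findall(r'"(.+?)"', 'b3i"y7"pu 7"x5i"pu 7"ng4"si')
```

['y7', 'x5i', 'ng4']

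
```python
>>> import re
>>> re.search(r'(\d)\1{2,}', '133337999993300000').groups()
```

('3',)

`\1` has to match the exact text group 1 already captured.
`re.search` scans for the first position where the pattern succeeds.
The match spans [1:5] → '3333'.
Captured: group 1 = '3'.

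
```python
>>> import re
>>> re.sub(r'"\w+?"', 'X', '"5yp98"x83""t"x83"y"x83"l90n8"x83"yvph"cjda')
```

'Xx83"Xx83Xx83Xx83Xcjda'

Matches: at [0:7] → '"5yp98"'; at [11:14] → '"t"'; at [17:20] → '"y"'; at [23:30] → '"l90n8"'; at [33:39] → '"yvph"'.
Every occurrence is swapped for 'X'.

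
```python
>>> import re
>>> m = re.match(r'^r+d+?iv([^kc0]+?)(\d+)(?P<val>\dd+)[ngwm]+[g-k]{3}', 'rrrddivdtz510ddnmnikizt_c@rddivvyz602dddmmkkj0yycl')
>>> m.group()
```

'rrrddivdtz510ddnmniki'

The pattern matches anchored at the start of the string; then one or more of a literal 'r', then one or more of the literal 'd' (lazy), then the literal 'iv'; then one or more of any character except [kc0] (lazy) (captured); then one or more of a digit (captured); then a digit, then one or more of the literal 'd' (captured as 'val'); then one or more of one of [ngwm], then exactly 3 of a character in [g-k].
`re.match` only tries the pattern at the start of the string.
The match spans [0:21] → 'rrrddivdtz510ddnmniki'.
Captured: group 1 = 'dtz', group 2 = '51', group 3 = '0dd'.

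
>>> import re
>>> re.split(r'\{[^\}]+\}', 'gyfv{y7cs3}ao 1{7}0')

['gyfv', 'ao 1', '0']

Matches to split on: at [4:11] → '{y7cs3}'; at [15:18] → '{7}'.
`split` removes every match and returns the 3 fragments in between.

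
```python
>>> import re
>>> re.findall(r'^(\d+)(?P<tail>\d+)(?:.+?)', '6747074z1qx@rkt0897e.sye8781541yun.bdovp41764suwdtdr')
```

2 groups means the one result is a tuple of 2 captured strings — 1 here.

[('674707', '4')]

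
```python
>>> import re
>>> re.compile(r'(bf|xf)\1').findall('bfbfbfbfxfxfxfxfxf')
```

['bf', 'bf', 'xf', 'xf']

The backreference `\1` re-matches whatever the first group consumed, character for character.
One capturing group, so `findall` returns just the captured substring from each match — 4 in all.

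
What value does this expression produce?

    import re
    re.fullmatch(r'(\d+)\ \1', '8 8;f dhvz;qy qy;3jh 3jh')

A backreference is literal: `\1` must see the identical characters the first group matched.
For `fullmatch`, every character of the input must be accounted for by the pattern.
Here the pattern can't cover the whole string, so the call returns None.

None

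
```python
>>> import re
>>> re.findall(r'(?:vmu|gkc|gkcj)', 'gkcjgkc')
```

`|` is ordered: at each position the engine commits to the first alternative that works.
Since nothing is captured, `findall` lists the 2 matched substrings directly.

['gkc', 'gkc']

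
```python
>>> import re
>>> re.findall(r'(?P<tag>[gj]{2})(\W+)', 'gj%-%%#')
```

The pattern matches exactly 2 of one of [gj] (captured as 'tag'); then one or more of a non-word character (captured).
Scanning left to right: at [0:7] match 'gj%-%%#', groups = ('gj', '%-%%#').
With 2 capturing groups, `findall` returns a 2-tuple per match.

[('gj', '%-%%#')]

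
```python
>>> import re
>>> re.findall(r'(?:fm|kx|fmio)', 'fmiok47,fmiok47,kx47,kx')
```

['fm', 'fm', 'kx', 'kx']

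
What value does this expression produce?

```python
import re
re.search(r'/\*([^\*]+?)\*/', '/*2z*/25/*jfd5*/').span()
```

(0, 6)

The match spans [0:6] → '/*2z*/'.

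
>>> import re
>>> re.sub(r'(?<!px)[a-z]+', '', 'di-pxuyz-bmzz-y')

'---'

The negative lookahead/lookbehind blocks any match where the forbidden context is present.
Matches: at [0:2] → 'di'; at [3:8] → 'pxuyz'; at [9:13] → 'bmzz'; at [14:15] → 'y'.
`sub` substitutes '' at each match site.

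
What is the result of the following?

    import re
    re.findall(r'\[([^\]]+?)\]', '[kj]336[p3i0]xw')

Walking the string: at [0:4] match '[kj]', group 1 = 'kj'; at [7:13] match '[p3i0]', group 1 = 'p3i0'.
`findall` collects group 1 from each match (2 total).

['kj', 'p3i0']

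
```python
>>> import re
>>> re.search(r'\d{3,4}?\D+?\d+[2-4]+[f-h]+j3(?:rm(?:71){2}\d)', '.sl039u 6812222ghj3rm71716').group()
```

'039u 6812222ghj3rm71716'

This matches 3 to 4 of a digit (lazy), then one or more of a non-digit (lazy); then one or more of a digit, then one or more of a character in [2-4]; then one or more of a character in [f-h], then the literal 'j3'; then the literal 'rm', then the literal '71' repeated 2 times, then a digit (non-capturing group).
`re.search` scans for the first position where the pattern succeeds.
The match spans [3:26] → '039u 6812222ghj3rm71716'.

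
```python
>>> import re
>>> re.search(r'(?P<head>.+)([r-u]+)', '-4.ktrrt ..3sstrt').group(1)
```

The match spans [0:17] → '-4.ktrrt ..3sstrt'.
Captured: group 1 = '-4.ktrrt ..3sstr', group 2 = 't'.

'-4.ktrrt ..3sstr'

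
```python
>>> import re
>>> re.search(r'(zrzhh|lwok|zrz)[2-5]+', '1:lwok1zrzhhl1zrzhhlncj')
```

None

Unlike `match`, `search` isn't anchored — it looks for the pattern anywhere in the string.
Here no position works, so the call returns None.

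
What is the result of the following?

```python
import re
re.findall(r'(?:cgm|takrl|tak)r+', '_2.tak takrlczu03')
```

Scanning left to right: at [7:11] → 'takr'.
No capturing groups, so `findall` returns the 1 full match string.

['takr']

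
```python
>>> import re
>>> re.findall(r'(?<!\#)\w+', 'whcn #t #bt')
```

A negative assertion filters positions out without eating any characters.
Since nothing is captured, `findall` lists the 2 matched substrings directly.

['whcn', 't']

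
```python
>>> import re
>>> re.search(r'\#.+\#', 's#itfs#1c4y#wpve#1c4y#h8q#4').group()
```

The match spans [1:26] → '#itfs#1c4y#wpve#1c4y#h8q#'.

'#itfs#1c4y#wpve#1c4y#h8q#'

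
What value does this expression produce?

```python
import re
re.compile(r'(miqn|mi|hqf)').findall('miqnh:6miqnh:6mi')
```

Alternation tries branches left to right and keeps the first one that lets the overall match succeed at that position.
Walking the string: at [0:4] match 'miqn', group 1 = 'miqn'; at [7:11] match 'miqn', group 1 = 'miqn'; at [14:16] match 'mi', group 1 = 'mi'.
With a single group, `findall` returns only what that group captured — 3 items.

['miqn', 'miqn', 'mi']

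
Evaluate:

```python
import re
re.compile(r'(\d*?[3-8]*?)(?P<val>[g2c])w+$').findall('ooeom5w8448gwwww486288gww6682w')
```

[('668', '2')]

Pattern: zero or more of a digit (lazy), then zero or more of a character in [3-8] (lazy) (captured); then one of [g2c] (captured as 'val'); then one or more of a literal 'w'; then anchored at the end.
2 groups means the one result is a tuple of 2 captured strings — 1 here.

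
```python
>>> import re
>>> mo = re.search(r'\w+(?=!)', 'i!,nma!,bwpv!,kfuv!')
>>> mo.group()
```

Because the assertion is zero-width, the text it checks is not consumed and won't appear in the result.
The match spans [0:1] → 'i'.

'i'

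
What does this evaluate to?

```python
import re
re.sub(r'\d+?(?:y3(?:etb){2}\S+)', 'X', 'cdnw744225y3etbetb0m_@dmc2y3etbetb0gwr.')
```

'cdnwX'

This matches one or more of a digit (lazy); then the literal 'y3', then the literal 'etb' repeated 2 times, then one or more of a non-whitespace character (non-capturing group).
Matches: at [4:39] → '744225y3etbetb0m_@dmc2y3etbetb0gwr.'.
Each match is replaced by 'X'.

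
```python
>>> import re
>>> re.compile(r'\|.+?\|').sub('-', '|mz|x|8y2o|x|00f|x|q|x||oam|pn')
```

'-x-x-x-x-pn'

Matches: at [0:4] → '|mz|'; at [5:11] → '|8y2o|'; at [12:17] → '|00f|'; at [18:21] → '|q|'; at [22:28] → '||oam|'.
Each match is replaced by '-'.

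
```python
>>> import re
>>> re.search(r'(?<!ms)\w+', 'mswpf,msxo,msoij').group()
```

Because the assertion is negative and zero-width, positions next to the forbidden text are skipped.
The match spans [0:5] → 'mswpf'.

'mswpf'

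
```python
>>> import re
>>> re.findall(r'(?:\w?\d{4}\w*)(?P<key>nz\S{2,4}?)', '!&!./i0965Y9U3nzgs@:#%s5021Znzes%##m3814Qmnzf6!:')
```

Pattern: optionally a word character, then exactly 4 of a digit, then zero or more of a word character (non-capturing group); then a literal 'n', then a literal 'z', then 2 to 4 of a non-whitespace character (lazy) (captured as 'key').
Matches: at [5:18] match 'i0965Y9U3nzgs', group 1 = 'nzgs'; at [22:32] match 's5021Znzes', group 1 = 'nzes'; at [35:46] match 'm3814Qmnzf6', group 1 = 'nzf6'.
One capturing group, so `findall` returns just the captured substring from each match — 3 in all.

['nzgs', 'nzes', 'nzf6']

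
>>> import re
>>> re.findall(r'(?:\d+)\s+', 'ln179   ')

This matches one or more of a digit (non-capturing group); then one or more of whitespace.
Matches: at [2:8] → '179   '.
No capturing groups, so `findall` returns the 1 full match string.

['179   ']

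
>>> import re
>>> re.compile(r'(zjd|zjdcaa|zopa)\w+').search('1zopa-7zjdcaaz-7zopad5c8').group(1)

'zjd'

The match spans [7:14] → 'zjdcaaz'.
Captured: group 1 = 'zjd'.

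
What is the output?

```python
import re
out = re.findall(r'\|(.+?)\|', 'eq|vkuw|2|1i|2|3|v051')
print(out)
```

['vkuw', '1i', '3']

Scanning left to right: at [2:8] match '|vkuw|', group 1 = 'vkuw'; at [9:13] match '|1i|', group 1 = '1i'; at [14:17] match '|3|', group 1 = '3'.
One capturing group, so `findall` returns just the captured substring from each match — 3 in all.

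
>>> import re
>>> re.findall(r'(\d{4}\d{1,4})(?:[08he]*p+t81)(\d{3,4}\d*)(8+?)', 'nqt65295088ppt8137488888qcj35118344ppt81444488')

[('65295088', '3748888', '8'), ('35118344', '44448', '8')]

The pattern matches exactly 4 of a digit, then 1 to 4 of a digit (captured); then zero or more of one of [08he], then one or more of a literal 'p', then the literal 't81' (non-capturing group); then 3 to 4 of a digit, then zero or more of a digit (captured); then one or more of a literal '8' (lazy) (captured).
Scanning left to right: at [3:24] match '65295088ppt8137488888', groups = ('65295088', '3748888', '8'); at [27:46] match '35118344ppt81444488', groups = ('35118344', '44448', '8').
`findall` packs the 3 group values into a tuple for every match.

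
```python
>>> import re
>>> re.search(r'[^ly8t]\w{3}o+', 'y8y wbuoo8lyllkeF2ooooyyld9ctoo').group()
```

' wbuoo'

The pattern matches any character except [ly8t]; then exactly 3 of a word character, then one or more of a literal 'o'.
`re.search` tries every starting position until one works.
The match spans [3:9] → ' wbuoo'.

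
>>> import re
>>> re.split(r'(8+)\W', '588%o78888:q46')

['5', '88', 'o7', '8888', 'q46']

The pattern matches one or more of a literal '8' (captured); then a non-word character.
Matches to split on: at [1:4] → '88%'; at [6:11] → '8888:'.
Because the pattern has a capturing group, `split` also inserts each captured text between the pieces.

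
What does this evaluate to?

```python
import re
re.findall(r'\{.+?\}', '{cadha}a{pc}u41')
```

['{cadha}', '{pc}']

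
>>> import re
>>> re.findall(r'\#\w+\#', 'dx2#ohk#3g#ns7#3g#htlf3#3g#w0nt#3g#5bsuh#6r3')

Walking the string: at [3:8] → '#ohk#'; at [10:15] → '#ns7#'; at [17:24] → '#htlf3#'; at [26:32] → '#w0nt#'; at [34:41] → '#5bsuh#'.
No capturing groups, so `findall` returns the 5 full match strings.

['#ohk#', '#ns7#', '#htlf3#', '#w0nt#', '#5bsuh#']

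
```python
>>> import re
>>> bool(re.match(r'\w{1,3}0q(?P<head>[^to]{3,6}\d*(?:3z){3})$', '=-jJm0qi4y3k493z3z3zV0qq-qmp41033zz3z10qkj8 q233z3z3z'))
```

The pattern matches 1 to 3 of a word character, then the literal '0q'; then 3 to 6 of any character except [to], then zero or more of a digit, then the literal '3z' repeated 3 times (captured as 'head'); then anchored at the end.
`match` is anchored at position 0; if the pattern doesn't fit there, it returns None.
Here the string doesn't start with a match, so the call returns None, and `bool(None)` is False.

False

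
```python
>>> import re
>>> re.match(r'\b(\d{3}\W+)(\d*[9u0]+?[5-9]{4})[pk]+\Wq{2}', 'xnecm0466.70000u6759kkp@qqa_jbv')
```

None

`re.match` only tries the pattern at the start of the string.
Here position 0 doesn't satisfy it, so the call returns None.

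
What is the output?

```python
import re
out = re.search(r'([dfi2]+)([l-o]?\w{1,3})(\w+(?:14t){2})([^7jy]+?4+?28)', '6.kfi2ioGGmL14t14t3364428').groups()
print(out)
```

('fi2i', 'oGGm', 'L14t14t', '3364428')

The match spans [3:25] → 'fi2ioGGmL14t14t3364428'.
Captured: group 1 = 'fi2i', group 2 = 'oGGm', group 3 = 'L14t14t', group 4 = '3364428'.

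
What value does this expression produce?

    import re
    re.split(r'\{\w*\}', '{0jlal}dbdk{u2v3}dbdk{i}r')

['', 'dbdk', 'dbdk', 'r']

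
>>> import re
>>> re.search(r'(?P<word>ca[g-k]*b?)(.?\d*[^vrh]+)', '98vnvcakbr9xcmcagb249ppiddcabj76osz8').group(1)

'cakb'

The match spans [5:36] → 'cakbr9xcmcagb249ppiddcabj76osz8'.
Captured: group 1 = 'cakb', group 2 = 'r9xcmcagb249ppiddcabj76osz8'.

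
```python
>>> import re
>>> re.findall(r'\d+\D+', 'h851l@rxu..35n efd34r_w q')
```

This matches one or more of a digit; then one or more of a non-digit.
Scanning left to right: at [1:11] → '851l@rxu..'; at [11:18] → '35n efd'; at [18:25] → '34r_w q'.
No capturing groups, so `findall` returns the 3 full match strings.

['851l@rxu..', '35n efd', '34r_w q']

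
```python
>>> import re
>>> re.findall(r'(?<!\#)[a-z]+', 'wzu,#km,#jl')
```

Because the assertion is negative and zero-width, positions next to the forbidden text are skipped.
Scanning left to right: at [0:3] → 'wzu'; at [6:7] → 'm'; at [10:11] → 'l'.
`findall` yields the raw match text (3 of them) because the pattern has no groups.

['wzu', 'm', 'l']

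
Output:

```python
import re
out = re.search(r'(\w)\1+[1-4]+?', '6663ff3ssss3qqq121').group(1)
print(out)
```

6

The backreference `\1` re-matches whatever the first group consumed, character for character.
`re.search` tries every starting position until one works.
The match spans [0:4] → '6663'.
Captured: group 1 = '6'.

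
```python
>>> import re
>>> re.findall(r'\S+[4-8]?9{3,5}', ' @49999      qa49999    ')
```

Pattern: one or more of a non-whitespace character; then optionally a character in [4-8], then 3 to 5 of the literal '9'.
Scanning left to right: at [1:7] → '@49999'; at [13:20] → 'qa49999'.
With no groups in the pattern, `findall` gives back each whole match — 2 here.

['@49999', 'qa49999']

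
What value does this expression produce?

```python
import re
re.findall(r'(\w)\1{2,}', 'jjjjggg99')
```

['j', 'g']

`\1` has to match the exact text group 1 already captured.
Scanning left to right: at [0:4] match 'jjjj', group 1 = 'j'; at [4:7] match 'ggg', group 1 = 'g'.
With a single group, `findall` returns only what that group captured — 2 items.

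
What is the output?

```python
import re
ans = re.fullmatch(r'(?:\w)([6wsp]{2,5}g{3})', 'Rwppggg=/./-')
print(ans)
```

`re.fullmatch` is like wrapping the pattern in `^…$` (in single-line mode).
Here the pattern can't cover the whole string, so the call returns None.

None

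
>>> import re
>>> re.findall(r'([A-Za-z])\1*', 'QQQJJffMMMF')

['Q', 'J', 'f', 'M', 'F']

`\1` has to match the exact text group 1 already captured.
`findall` collects group 1 from each match (5 total).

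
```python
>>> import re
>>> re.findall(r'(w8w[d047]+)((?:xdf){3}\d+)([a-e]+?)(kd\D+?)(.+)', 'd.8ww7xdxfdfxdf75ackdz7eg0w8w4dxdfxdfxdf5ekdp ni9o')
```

[('w8w4d', 'xdfxdfxdf5', 'e', 'kdp', ' ni9o')]

The pattern matches the literal 'w8w', then one or more of one of [d047] (captured); then the literal 'xdf' repeated 3 times, then one or more of a digit (captured); then one or more of a character in [a-e] (lazy) (captured); then the literal 'kd', then one or more of a non-digit (lazy) (captured); then one or more of any character (captured).
5 groups means the one result is a tuple of 5 captured strings — 1 here.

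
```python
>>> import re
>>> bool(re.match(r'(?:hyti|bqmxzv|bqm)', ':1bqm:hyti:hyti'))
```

False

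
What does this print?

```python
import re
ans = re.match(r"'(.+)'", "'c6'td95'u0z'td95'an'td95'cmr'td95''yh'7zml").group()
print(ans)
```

'c6'td95'u0z'td95'an'td95'cmr'td95''yh'

With `match`, the pattern is implicitly anchored at the beginning.
The match spans [0:39] → "'c6'td95'u0z'td95'an'td95'cmr'td95''yh'".
Captured: group 1 = "c6'td95'u0z'td95'an'td95'cmr'td95''yh".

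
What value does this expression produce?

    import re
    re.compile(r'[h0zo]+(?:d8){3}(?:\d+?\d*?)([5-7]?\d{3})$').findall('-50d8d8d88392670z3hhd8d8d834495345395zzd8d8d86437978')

['7978']

The pattern matches one or more of one of [h0zo], then the literal 'd8' repeated 3 times; then one or more of a digit (lazy), then zero or more of a digit (lazy) (non-capturing group); then optionally a character in [5-7], then exactly 3 of a digit (captured); then anchored at the end.
A `+?`/`*?`/`{m,n}?` starts at its minimum and grows only as far as needed for what follows to match.
Scanning left to right: at [37:52] match 'zzd8d8d86437978', group 1 = '7978'.
Because there's exactly one group, `findall` drops the full match and keeps group 1 from the one hit.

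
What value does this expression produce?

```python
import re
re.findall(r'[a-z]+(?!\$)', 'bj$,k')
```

Because the assertion is negative and zero-width, positions next to the forbidden text are skipped.
`findall` yields the raw match text (2 of them) because the pattern has no groups.

['b', 'k']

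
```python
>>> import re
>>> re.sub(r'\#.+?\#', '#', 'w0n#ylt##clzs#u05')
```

Lazy quantifiers expand one character at a time until the remainder of the pattern can match.
Matches: at [3:8] → '#ylt#'; at [8:14] → '#clzs#'.
Every occurrence is swapped for '#'.

'w0n##u05'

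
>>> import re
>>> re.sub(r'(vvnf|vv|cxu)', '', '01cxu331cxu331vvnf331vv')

'01331331331'

Branches in `(...|...)` are attempted left-to-right; the first branch that allows the whole pattern to succeed is taken.
Matches: at [2:5] → 'cxu'; at [8:11] → 'cxu'; at [14:18] → 'vvnf'; at [21:23] → 'vv'.
Each match is replaced by ''.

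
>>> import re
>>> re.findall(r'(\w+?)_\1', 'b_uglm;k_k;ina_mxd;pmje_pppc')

The backreference `\1` re-matches whatever the first group consumed, character for character.
Because there's exactly one group, `findall` drops the full match and keeps group 1 from the one hit.

['k']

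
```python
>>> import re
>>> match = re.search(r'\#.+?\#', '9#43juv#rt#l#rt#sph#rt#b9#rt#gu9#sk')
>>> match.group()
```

Because the quantifier is non-greedy, it stops expanding at the earliest point where the rest of the pattern can succeed.
The match spans [1:8] → '#43juv#'.

'#43juv#'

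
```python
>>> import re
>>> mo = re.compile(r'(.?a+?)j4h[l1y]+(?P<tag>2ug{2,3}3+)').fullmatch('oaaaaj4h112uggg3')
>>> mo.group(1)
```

The match spans [0:16] → 'oaaaaj4h112uggg3'.
Captured: group 1 = 'oaaaa', group 2 = '2uggg3'.

'oaaaa'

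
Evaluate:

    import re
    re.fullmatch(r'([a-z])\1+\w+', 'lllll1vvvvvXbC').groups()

The match spans [0:14] → 'lllll1vvvvvXbC'.
Captured: group 1 = 'l'.

('l',)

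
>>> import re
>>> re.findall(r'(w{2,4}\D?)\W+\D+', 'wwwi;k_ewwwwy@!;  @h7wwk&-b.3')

['wwwi', 'wwk']

This matches 2 to 4 of the literal 'w', then optionally a non-digit (captured); then one or more of a non-word character; then one or more of a non-digit.
Matches: at [0:20] match 'wwwi;k_ewwwwy@!;  @h', group 1 = 'wwwi'; at [21:28] match 'wwk&-b.', group 1 = 'wwk'.
`findall` collects group 1 from each match (2 total).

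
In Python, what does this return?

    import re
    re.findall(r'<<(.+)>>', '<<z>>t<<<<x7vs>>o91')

['z>>t<<<<x7vs']

`findall` collects group 1 from the one match (1 total).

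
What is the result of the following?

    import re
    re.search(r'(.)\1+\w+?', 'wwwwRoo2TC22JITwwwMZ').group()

'wwwwR'

`\1` has to match the exact text group 1 already captured.
`re.search` tries every starting position until one works.
The match spans [0:5] → 'wwwwR'.
Captured: group 1 = 'w'.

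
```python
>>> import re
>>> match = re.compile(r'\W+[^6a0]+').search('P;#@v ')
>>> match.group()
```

The pattern matches one or more of a non-word character; then one or more of any character except [6a0].
The match spans [1:6] → ';#@v '.

';#@v '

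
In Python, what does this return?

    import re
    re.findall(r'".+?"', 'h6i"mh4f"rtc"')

With the lazy modifier that quantifier settles for the fewest repetitions that let the rest of the pattern succeed (the atoms after it are unaffected and can still be greedy).
Matches: at [3:9] → '"mh4f"'.
Since nothing is captured, `findall` lists the 1 matched substring directly.

['"mh4f"']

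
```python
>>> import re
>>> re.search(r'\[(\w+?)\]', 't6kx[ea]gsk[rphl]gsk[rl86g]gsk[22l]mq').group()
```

`re.search` scans for the first position where the pattern succeeds.
The match spans [4:8] → '[ea]'.
Captured: group 1 = 'ea'.

'[ea]'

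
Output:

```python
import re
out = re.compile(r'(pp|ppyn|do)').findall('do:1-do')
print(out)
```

`findall` collects group 1 from each match (2 total).

['do', 'do']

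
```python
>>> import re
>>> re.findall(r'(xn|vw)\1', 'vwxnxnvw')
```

A backreference is literal: `\1` must see the identical characters the first group matched.
With a single group, `findall` returns only what that group captured — 1 item.

['xn']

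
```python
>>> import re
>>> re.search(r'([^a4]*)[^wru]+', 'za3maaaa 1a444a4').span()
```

(0, 16)

This matches zero or more of any character except [a4] (captured); then one or more of any character except [wru].
`re.search` tries every starting position until one works.
The match spans [0:16] → 'za3maaaa 1a444a4'.
Captured: group 1 = 'z'.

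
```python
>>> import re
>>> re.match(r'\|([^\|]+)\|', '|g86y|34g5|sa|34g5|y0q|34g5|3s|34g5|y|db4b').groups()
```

The match spans [0:6] → '|g86y|'.
Captured: group 1 = 'g86y'.

('g86y',)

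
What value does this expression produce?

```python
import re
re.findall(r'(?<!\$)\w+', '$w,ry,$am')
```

['ry', 'm']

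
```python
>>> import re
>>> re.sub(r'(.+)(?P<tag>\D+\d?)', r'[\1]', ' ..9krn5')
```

The pattern matches one or more of any character (captured); then one or more of a non-digit, then optionally a digit (captured as 'tag').
Matches: at [0:8] → ' ..9krn5'.
`\1` in the replacement pulls in group 1's text for each match.

'[ ..9kr]'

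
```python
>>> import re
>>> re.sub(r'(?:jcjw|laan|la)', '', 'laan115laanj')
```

Branches in `(...|...)` are attempted left-to-right; the first branch that allows the whole pattern to succeed is taken.
Each match is replaced by ''.

'115j'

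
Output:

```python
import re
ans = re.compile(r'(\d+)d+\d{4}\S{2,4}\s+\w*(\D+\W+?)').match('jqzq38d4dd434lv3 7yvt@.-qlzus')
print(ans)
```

None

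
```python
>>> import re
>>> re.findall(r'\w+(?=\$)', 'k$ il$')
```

['k', 'il']

Lookahead/lookbehind check context without consuming it, so the matched span excludes the asserted characters.
`findall` yields the raw match text (2 of them) because the pattern has no groups.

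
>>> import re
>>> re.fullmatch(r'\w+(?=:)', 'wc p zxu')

None

Because the assertion is zero-width, the text it checks is not consumed and won't appear in the result.
`fullmatch` succeeds only if the pattern covers the string from start to end.
Here the string isn't matched end-to-end, so the call returns None.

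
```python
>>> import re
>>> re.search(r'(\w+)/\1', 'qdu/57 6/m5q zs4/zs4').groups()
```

('zs4',)

The match spans [13:20] → 'zs4/zs4'.
Captured: group 1 = 'zs4'.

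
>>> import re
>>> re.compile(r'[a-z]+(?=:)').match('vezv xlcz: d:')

None

The lookaround is zero-width — it requires the adjacent text to match without consuming it, so the asserted text isn't part of the match.
`match` is anchored at position 0; if the pattern doesn't fit there, it returns None.
Here the pattern fails at index 0, so the call returns None.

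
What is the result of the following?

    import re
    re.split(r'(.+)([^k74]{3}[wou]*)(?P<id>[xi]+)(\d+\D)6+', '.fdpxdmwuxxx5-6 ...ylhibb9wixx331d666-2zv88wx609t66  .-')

This matches one or more of any character (captured); then exactly 3 of any character except [k74], then zero or more of one of [wou] (captured); then one or more of one of [xi] (captured as 'id'); then one or more of a digit, then a non-digit (captured); then one or more of a literal '6'.
Matches to split on: at [0:51] → '.fdpxdmwuxxx5-6 ...ylhibb9wixx331d666-2zv88wx609t66'.
The group in the pattern means `split` returns the separators' captures alongside the pieces.

['', '.fdpxdmwuxxx5-6 ...ylhibb9wixx331d666-2zv', '88w', 'x', '609t', '  .-']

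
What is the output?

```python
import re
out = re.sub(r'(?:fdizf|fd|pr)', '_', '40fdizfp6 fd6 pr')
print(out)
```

40_p6 _6 _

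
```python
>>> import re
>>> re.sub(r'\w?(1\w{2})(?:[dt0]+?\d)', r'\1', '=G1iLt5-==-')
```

The pattern matches optionally a word character; then a literal '1', then exactly 2 of a word character (captured); then one or more of one of [dt0] (lazy), then a digit (non-capturing group).
The replacement refers to a captured group, so each match is rewritten using its own captured text.

'=1iL-==-'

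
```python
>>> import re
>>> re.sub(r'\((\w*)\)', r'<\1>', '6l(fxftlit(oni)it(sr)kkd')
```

'6l(fxftlit<oni>it<sr>kkd'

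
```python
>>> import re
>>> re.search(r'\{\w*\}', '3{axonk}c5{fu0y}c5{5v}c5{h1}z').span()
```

`re.search` scans for the first position where the pattern succeeds.
The match spans [1:8] → '{axonk}'.

(1, 8)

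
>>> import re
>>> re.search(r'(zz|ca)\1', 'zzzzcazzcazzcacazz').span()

(0, 4)

The backreference `\1` re-matches whatever the first group consumed, character for character.
`re.search` tries every starting position until one works.
The match spans [0:4] → 'zzzz'.
Captured: group 1 = 'zz'.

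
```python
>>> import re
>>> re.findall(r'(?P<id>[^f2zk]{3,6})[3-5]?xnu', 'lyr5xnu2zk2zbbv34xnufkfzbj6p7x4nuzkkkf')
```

`findall` collects group 1 from each match (2 total).

['lyr5', 'bbv34']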